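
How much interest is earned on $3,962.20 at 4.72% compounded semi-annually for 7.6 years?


Compound interest earned = final amount − principal.
A = P(1 + r/n)^(nt) = $3,962.20 × (1 + 0.0472/2)^(2 × 7.6) = $5,648.29
Interest = A − P = $5,648.29 − $3,962.20 = $1,686.09

Interest = A - P = $1,686.09


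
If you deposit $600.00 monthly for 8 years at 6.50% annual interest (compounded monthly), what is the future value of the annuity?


Future value of an ordinary annuity: FV = PMT × ((1 + r)^n − 1) / r
Monthly rate r = 0.065/12 ≈ 0.00541667, n = 96
FV = $600.00 × ((1 + 0.065/12)^96 − 1) / (0.065/12)
FV = $600.00 × 125.477348
FV = $75,286.41

FV = PMT × ((1+r)^n - 1)/r = $75,286.41


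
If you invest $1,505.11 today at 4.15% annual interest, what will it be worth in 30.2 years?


Future value formula: FV = PV × (1 + r)^t
FV = $1,505.11 × (1 + 0.0415)^30.2
FV = $1,505.11 × 3.414366
FV = $5,139.00

FV = PV × (1 + r)^t = $5,139.00


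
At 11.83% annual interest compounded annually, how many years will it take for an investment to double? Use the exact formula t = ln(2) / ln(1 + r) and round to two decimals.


Doubling condition: (1 + r)^t = 2
Take ln of both sides: t × ln(1 + r) = ln(2)
t = ln(2) / ln(1 + r)
t = 0.693147 / 0.111810
t = 6.20

t = ln(2) / ln(1 + r) = 6.20 years


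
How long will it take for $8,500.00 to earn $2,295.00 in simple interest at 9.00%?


Rearrange the simple interest formula for t:
I = P × r × t  ⇒  t = I / (P × r)
t = $2,295.00 / ($8,500.00 × 0.09)
t = 3

t = I/(P×r) = 3 years


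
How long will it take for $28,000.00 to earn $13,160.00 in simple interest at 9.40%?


Rearrange the simple interest formula for t:
I = P × r × t  ⇒  t = I / (P × r)
t = $13,160.00 / ($28,000.00 × 0.094)
t = 5

t = I/(P×r) = 5 years


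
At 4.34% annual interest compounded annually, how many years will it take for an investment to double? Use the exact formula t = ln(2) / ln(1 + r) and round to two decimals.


Doubling condition: (1 + r)^t = 2
Take ln of both sides: t × ln(1 + r) = ln(2)
t = ln(2) / ln(1 + r)
t = 0.693147 / 0.042485
t = 16.32

t = ln(2) / ln(1 + r) = 16.32 years


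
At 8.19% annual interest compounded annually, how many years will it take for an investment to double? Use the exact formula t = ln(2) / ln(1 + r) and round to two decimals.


Doubling condition: (1 + r)^t = 2
Take ln of both sides: t × ln(1 + r) = ln(2)
t = ln(2) / ln(1 + r)
t = 0.693147 / 0.078719
t = 8.81

t = ln(2) / ln(1 + r) = 8.81 years


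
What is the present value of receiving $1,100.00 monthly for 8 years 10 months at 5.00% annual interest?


Present value of an ordinary annuity: PV = PMT × (1 − (1 + r)^(−n)) / r
Monthly rate r = 0.05/12 ≈ 0.00416667, n = 106
PV = $1,100.00 × (1 − (1 + 0.05/12)^(−106)) / (0.05/12)
PV = $1,100.00 × 85.546999
PV = $94,101.70

PV = PMT × (1-(1+r)^(-n))/r = $94,101.70


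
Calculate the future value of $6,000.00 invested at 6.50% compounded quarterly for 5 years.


Compound interest formula: A = P(1 + r/n)^(nt)
A = $6,000.00 × (1 + 0.065/4)^(4 × 5)
Growth factor: (1 + 0.065/4)^20 = 1.380420
A = $6,000.00 × 1.380420
A = $8,282.52

A = P(1 + r/n)^(nt) = $8,282.52


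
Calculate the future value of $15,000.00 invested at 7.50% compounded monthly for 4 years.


Compound interest formula: A = P(1 + r/n)^(nt)
A = $15,000.00 × (1 + 0.075/12)^(12 × 4)
Growth factor: (1 + 0.075/12)^48 = 1.3485992
A = $15,000.00 × 1.3485992
A = $20,228.99

A = P(1 + r/n)^(nt) = $20,228.99


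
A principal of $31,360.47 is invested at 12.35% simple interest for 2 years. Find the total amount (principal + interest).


Total amount formula: A = P(1 + rt) = P + P·r·t
Interest: I = P × r × t = $31,360.47 × 0.1235 × 2 = $7,746.04
A = P + I = $31,360.47 + $7,746.04 = $39,106.51

A = P + I = P(1 + rt) = $39,106.51


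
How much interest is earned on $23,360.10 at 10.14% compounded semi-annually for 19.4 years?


Compound interest earned = final amount − principal.
A = P(1 + r/n)^(nt) = $23,360.10 × (1 + 0.1014/2)^(2 × 19.4) = $159,165.71
Interest = A − P = $159,165.71 − $23,360.10 = $135,805.61

Interest = A - P = $135,805.61


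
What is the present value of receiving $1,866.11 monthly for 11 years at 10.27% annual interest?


Present value of an ordinary annuity: PV = PMT × (1 − (1 + r)^(−n)) / r
Monthly rate r = 0.1027/12 ≈ 0.00855833, n = 132
PV = $1,866.11 × (1 − (1 + 0.1027/12)^(−132)) / (0.1027/12)
PV = $1,866.11 × 78.907054
PV = $147,249.24

PV = PMT × (1-(1+r)^(-n))/r = $147,249.24


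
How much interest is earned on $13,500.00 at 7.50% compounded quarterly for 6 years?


Compound interest earned = final amount − principal.
A = P(1 + r/n)^(nt) = $13,500.00 × (1 + 0.075/4)^(4 × 6) = $21,084.18
Interest = A − P = $21,084.18 − $13,500.00 = $7,584.18

Interest = A - P = $7,584.18


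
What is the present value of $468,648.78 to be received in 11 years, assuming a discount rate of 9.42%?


Present value formula: PV = FV / (1 + r)^t
PV = $468,648.78 / (1 + 0.0942)^11
PV = $468,648.78 / 2.6919303
PV = $174,093.95

PV = FV / (1 + r)^t = $174,093.95


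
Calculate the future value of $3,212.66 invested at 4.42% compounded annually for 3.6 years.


Compound interest formula: A = P(1 + r/n)^(nt)
A = $3,212.66 × (1 + 0.0442/1)^(1 × 3.6)
Growth factor: (1 + 0.0442/1)^3.6 = 1.168480
A = $3,212.66 × 1.168480
A = $3,753.93

A = P(1 + r/n)^(nt) = $3,753.93


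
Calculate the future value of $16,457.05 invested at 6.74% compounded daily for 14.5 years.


Compound interest formula: A = P(1 + r/n)^(nt)
A = $16,457.05 × (1 + 0.0674/365)^(365 × 14.5)
Growth factor: (1 + 0.0674/365)^5292.5 = 2.657032
A = $16,457.05 × 2.657032
A = $43,726.91

A = P(1 + r/n)^(nt) = $43,726.91


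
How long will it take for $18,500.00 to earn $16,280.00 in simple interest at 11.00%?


Rearrange the simple interest formula for t:
I = P × r × t  ⇒  t = I / (P × r)
t = $16,280.00 / ($18,500.00 × 0.11)
t = 8

t = I/(P×r) = 8 years


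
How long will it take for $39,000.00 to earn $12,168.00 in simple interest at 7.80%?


Rearrange the simple interest formula for t:
I = P × r × t  ⇒  t = I / (P × r)
t = $12,168.00 / ($39,000.00 × 0.078)
t = 4

t = I/(P×r) = 4 years


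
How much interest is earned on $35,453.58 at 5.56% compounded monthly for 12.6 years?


Compound interest earned = final amount − principal.
A = P(1 + r/n)^(nt) = $35,453.58 × (1 + 0.0556/12)^(12 × 12.6) = $71,319.25
Interest = A − P = $71,319.25 − $35,453.58 = $35,865.67

Interest = A - P = $35,865.67


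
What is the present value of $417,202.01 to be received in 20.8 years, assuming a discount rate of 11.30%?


Present value formula: PV = FV / (1 + r)^t
PV = $417,202.01 / (1 + 0.113)^20.8
PV = $417,202.01 / 9.270420
PV = $45,003.57

PV = FV / (1 + r)^t = $45,003.57


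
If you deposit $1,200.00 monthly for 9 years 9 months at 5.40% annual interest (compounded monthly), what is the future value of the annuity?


Future value of an ordinary annuity: FV = PMT × ((1 + r)^n − 1) / r
Monthly rate r = 0.054/12 = 0.0045, n = 117
FV = $1,200.00 × ((1 + 0.054/12)^117 − 1) / (0.054/12)
FV = $1,200.00 × 153.555122
FV = $184,266.15

FV = PMT × ((1+r)^n - 1)/r = $184,266.15


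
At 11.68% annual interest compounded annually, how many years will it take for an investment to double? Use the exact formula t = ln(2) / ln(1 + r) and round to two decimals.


Doubling condition: (1 + r)^t = 2
Take ln of both sides: t × ln(1 + r) = ln(2)
t = ln(2) / ln(1 + r)
t = 0.693147 / 0.110467
t = 6.27

t = ln(2) / ln(1 + r) = 6.27 years


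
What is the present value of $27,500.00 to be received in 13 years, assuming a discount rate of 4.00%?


Present value formula: PV = FV / (1 + r)^t
PV = $27,500.00 / (1 + 0.04)^13
PV = $27,500.00 / 1.6650735
PV = $16,515.79

PV = FV / (1 + r)^t = $16,515.79


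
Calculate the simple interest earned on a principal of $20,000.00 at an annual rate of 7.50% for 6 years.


Simple interest formula: I = P × r × t
I = $20,000.00 × 0.075 × 6
I = $9,000.00

I = P × r × t = $9,000.00


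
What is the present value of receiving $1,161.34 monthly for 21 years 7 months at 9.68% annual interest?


Present value of an ordinary annuity: PV = PMT × (1 − (1 + r)^(−n)) / r
Monthly rate r = 0.0968/12 ≈ 0.00806667, n = 259
PV = $1,161.34 × (1 − (1 + 0.0968/12)^(−259)) / (0.0968/12)
PV = $1,161.34 × 108.493426
PV = $125,997.76

PV = PMT × (1-(1+r)^(-n))/r = $125,997.76


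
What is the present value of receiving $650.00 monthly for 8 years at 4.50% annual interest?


Present value of an ordinary annuity: PV = PMT × (1 − (1 + r)^(−n)) / r
Monthly rate r = 0.045/12 = 0.00375, n = 96
PV = $650.00 × (1 − (1 + 0.045/12)^(−96)) / (0.045/12)
PV = $650.00 × 80.494336
PV = $52,321.32

PV = PMT × (1-(1+r)^(-n))/r = $52,321.32


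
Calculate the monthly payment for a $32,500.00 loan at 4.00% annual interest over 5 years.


Loan payment formula: PMT = PV × r / (1 − (1 + r)^(−n))
Monthly rate r = 0.04/12 ≈ 0.00333333, n = 60 months
Denominator: 1 − (1 + 0.04/12)^(−60) = 0.180997
PMT = $32,500.00 × (0.04/12) / 0.180997
PMT = $598.54 per month

PMT = PV × r / (1-(1+r)^(-n)) = $598.54/month


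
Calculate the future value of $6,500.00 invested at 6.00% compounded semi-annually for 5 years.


Compound interest formula: A = P(1 + r/n)^(nt)
A = $6,500.00 × (1 + 0.06/2)^(2 × 5)
Growth factor: (1 + 0.06/2)^10 = 1.3439164
A = $6,500.00 × 1.3439164
A = $8,735.46

A = P(1 + r/n)^(nt) = $8,735.46


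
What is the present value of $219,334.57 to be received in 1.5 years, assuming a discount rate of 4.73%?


Present value formula: PV = FV / (1 + r)^t
PV = $219,334.57 / (1 + 0.0473)^1.5
PV = $219,334.57 / 1.07178248
PV = $204,644.67

PV = FV / (1 + r)^t = $204,644.67


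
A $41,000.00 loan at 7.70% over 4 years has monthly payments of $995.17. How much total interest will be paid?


Total paid over the life of the loan = PMT × n.
Total paid = $995.17 × 48 = $47,768.16
Total interest = total paid − principal = $47,768.16 − $41,000.00 = $6,768.16

Total interest = (PMT × n) - PV = $6,768.16


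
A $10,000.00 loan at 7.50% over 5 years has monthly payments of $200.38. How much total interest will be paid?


Total paid over the life of the loan = PMT × n.
Total paid = $200.38 × 60 = $12,022.80
Total interest = total paid − principal = $12,022.80 − $10,000.00 = $2,022.80

Total interest = (PMT × n) - PV = $2,022.80


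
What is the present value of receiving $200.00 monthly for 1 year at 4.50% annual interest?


Present value of an ordinary annuity: PV = PMT × (1 − (1 + r)^(−n)) / r
Monthly rate r = 0.045/12 = 0.00375, n = 12
PV = $200.00 × (1 − (1 + 0.045/12)^(−12)) / (0.045/12)
PV = $200.00 × 11.712548
PV = $2,342.51

PV = PMT × (1-(1+r)^(-n))/r = $2,342.51


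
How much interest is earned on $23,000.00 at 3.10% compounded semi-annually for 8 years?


Compound interest earned = final amount − principal.
A = P(1 + r/n)^(nt) = $23,000.00 × (1 + 0.031/2)^(2 × 8) = $29,417.56
Interest = A − P = $29,417.56 − $23,000.00 = $6,417.56

Interest = A - P = $6,417.56


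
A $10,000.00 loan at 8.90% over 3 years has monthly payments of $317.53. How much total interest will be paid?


Total paid over the life of the loan = PMT × n.
Total paid = $317.53 × 36 = $11,431.08
Total interest = total paid − principal = $11,431.08 − $10,000.00 = $1,431.08

Total interest = (PMT × n) - PV = $1,431.08


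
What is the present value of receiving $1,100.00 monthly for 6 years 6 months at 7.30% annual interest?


Present value of an ordinary annuity: PV = PMT × (1 − (1 + r)^(−n)) / r
Monthly rate r = 0.073/12 ≈ 0.00608333, n = 78
PV = $1,100.00 × (1 − (1 + 0.073/12)^(−78)) / (0.073/12)
PV = $1,100.00 × 61.957629
PV = $68,153.39

PV = PMT × (1-(1+r)^(-n))/r = $68,153.39


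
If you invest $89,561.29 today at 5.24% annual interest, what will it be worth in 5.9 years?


Future value formula: FV = PV × (1 + r)^t
FV = $89,561.29 × (1 + 0.0524)^5.9
FV = $89,561.29 × 1.3516584
FV = $121,056.27

FV = PV × (1 + r)^t = $121,056.27


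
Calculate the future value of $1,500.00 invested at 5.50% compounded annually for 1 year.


Compound interest formula: A = P(1 + r/n)^(nt)
A = $1,500.00 × (1 + 0.055/1)^(1 × 1)
Growth factor: (1 + 0.055/1)^1 = 1.055000
A = $1,500.00 × 1.055000
A = $1,582.50

A = P(1 + r/n)^(nt) = $1,582.50


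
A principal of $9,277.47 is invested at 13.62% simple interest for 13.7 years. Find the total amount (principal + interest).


Total amount formula: A = P(1 + rt) = P + P·r·t
Interest: I = P × r × t = $9,277.47 × 0.1362 × 13.7 = $17,311.20
A = P + I = $9,277.47 + $17,311.20 = $26,588.67

A = P + I = P(1 + rt) = $26,588.67


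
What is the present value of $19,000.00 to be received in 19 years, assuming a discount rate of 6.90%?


Present value formula: PV = FV / (1 + r)^t
PV = $19,000.00 / (1 + 0.069)^19
PV = $19,000.00 / 3.552846
PV = $5,347.83

PV = FV / (1 + r)^t = $5,347.83


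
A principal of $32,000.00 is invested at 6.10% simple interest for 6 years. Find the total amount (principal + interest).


Total amount formula: A = P(1 + rt) = P + P·r·t
Interest: I = P × r × t = $32,000.00 × 0.061 × 6 = $11,712.00
A = P + I = $32,000.00 + $11,712.00 = $43,712.00

A = P + I = P(1 + rt) = $43,712.00


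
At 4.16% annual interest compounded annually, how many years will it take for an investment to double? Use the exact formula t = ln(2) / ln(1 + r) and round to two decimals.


Doubling condition: (1 + r)^t = 2
Take ln of both sides: t × ln(1 + r) = ln(2)
t = ln(2) / ln(1 + r)
t = 0.693147 / 0.040758
t = 17.01

t = ln(2) / ln(1 + r) = 17.01 years


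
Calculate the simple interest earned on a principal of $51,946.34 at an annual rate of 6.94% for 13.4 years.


Simple interest formula: I = P × r × t
I = $51,946.34 × 0.0694 × 13.4
I = $48,308.02

I = P × r × t = $48,308.02


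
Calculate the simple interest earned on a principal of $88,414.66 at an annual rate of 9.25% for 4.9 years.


Simple interest formula: I = P × r × t
I = $88,414.66 × 0.0925 × 4.9
I = $40,073.94

I = P × r × t = $40,073.94


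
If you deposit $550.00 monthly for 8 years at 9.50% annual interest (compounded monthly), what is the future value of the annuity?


Future value of an ordinary annuity: FV = PMT × ((1 + r)^n − 1) / r
Monthly rate r = 0.095/12 ≈ 0.00791667, n = 96
FV = $550.00 × ((1 + 0.095/12)^96 − 1) / (0.095/12)
FV = $550.00 × 142.975186
FV = $78,636.35

FV = PMT × ((1+r)^n - 1)/r = $78,636.35


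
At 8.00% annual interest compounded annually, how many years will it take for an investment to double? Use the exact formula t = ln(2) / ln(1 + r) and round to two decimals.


Doubling condition: (1 + r)^t = 2
Take ln of both sides: t × ln(1 + r) = ln(2)
t = ln(2) / ln(1 + r)
t = 0.693147 / 0.076961
t = 9.01

t = ln(2) / ln(1 + r) = 9.01 years


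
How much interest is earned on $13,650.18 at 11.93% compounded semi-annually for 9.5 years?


Compound interest earned = final amount − principal.
A = P(1 + r/n)^(nt) = $13,650.18 × (1 + 0.1193/2)^(2 × 9.5) = $41,041.65
Interest = A − P = $41,041.65 − $13,650.18 = $27,391.47

Interest = A - P = $27,391.47


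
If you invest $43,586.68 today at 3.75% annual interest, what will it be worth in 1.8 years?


Future value formula: FV = PV × (1 + r)^t
FV = $43,586.68 × (1 + 0.0375)^1.8
FV = $43,586.68 × 1.068510
FV = $46,572.80

FV = PV × (1 + r)^t = $46,572.80


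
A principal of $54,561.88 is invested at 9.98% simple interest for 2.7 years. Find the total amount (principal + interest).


Total amount formula: A = P(1 + rt) = P + P·r·t
Interest: I = P × r × t = $54,561.88 × 0.0998 × 2.7 = $14,702.24
A = P + I = $54,561.88 + $14,702.24 = $69,264.12

A = P + I = P(1 + rt) = $69,264.12


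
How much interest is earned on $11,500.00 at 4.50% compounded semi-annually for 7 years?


Compound interest earned = final amount − principal.
A = P(1 + r/n)^(nt) = $11,500.00 × (1 + 0.045/2)^(2 × 7) = $15,703.06
Interest = A − P = $15,703.06 − $11,500.00 = $4,203.06

Interest = A - P = $4,203.06


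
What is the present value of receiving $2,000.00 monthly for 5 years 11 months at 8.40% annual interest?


Present value of an ordinary annuity: PV = PMT × (1 − (1 + r)^(−n)) / r
Monthly rate r = 0.084/12 = 0.007, n = 71
PV = $2,000.00 × (1 − (1 + 0.084/12)^(−71)) / (0.084/12)
PV = $2,000.00 × 55.798969
PV = $111,597.94

PV = PMT × (1-(1+r)^(-n))/r = $111,597.94


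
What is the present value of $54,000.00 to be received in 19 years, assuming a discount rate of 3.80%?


Present value formula: PV = FV / (1 + r)^t
PV = $54,000.00 / (1 + 0.038)^19
PV = $54,000.00 / 2.031186
PV = $26,585.45

PV = FV / (1 + r)^t = $26,585.45


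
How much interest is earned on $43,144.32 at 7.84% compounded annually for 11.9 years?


Compound interest earned = final amount − principal.
A = P(1 + r/n)^(nt) = $43,144.32 × (1 + 0.0784/1)^(1 × 11.9) = $105,926.39
Interest = A − P = $105,926.39 − $43,144.32 = $62,782.07

Interest = A - P = $62,782.07


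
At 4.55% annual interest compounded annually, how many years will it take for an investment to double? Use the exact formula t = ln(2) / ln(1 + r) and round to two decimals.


Doubling condition: (1 + r)^t = 2
Take ln of both sides: t × ln(1 + r) = ln(2)
t = ln(2) / ln(1 + r)
t = 0.693147 / 0.044495
t = 15.58

t = ln(2) / ln(1 + r) = 15.58 years


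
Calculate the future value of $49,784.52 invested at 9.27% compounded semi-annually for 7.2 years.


Compound interest formula: A = P(1 + r/n)^(nt)
A = $49,784.52 × (1 + 0.0927/2)^(2 × 7.2)
Growth factor: (1 + 0.0927/2)^14.4 = 1.920209
A = $49,784.52 × 1.920209
A = $95,596.68

A = P(1 + r/n)^(nt) = $95,596.68


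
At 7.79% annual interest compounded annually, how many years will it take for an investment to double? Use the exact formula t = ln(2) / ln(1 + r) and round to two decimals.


Doubling condition: (1 + r)^t = 2
Take ln of both sides: t × ln(1 + r) = ln(2)
t = ln(2) / ln(1 + r)
t = 0.693147 / 0.075015
t = 9.24

t = ln(2) / ln(1 + r) = 9.24 years


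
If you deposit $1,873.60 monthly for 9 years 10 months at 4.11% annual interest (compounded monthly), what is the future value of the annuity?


Future value of an ordinary annuity: FV = PMT × ((1 + r)^n − 1) / r
Monthly rate r = 0.0411/12 = 0.003425, n = 118
FV = $1,873.60 × ((1 + 0.0411/12)^118 − 1) / (0.0411/12)
FV = $1,873.60 × 145.107900
FV = $271,874.16

FV = PMT × ((1+r)^n - 1)/r = $271,874.16


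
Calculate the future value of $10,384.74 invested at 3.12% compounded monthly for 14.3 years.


Compound interest formula: A = P(1 + r/n)^(nt)
A = $10,384.74 × (1 + 0.0312/12)^(12 × 14.3)
Growth factor: (1 + 0.0312/12)^171.6 = 1.561397
A = $10,384.74 × 1.561397
A = $16,214.70

A = P(1 + r/n)^(nt) = $16,214.70


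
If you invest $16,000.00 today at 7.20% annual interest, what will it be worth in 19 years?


Future value formula: FV = PV × (1 + r)^t
FV = $16,000.00 × (1 + 0.072)^19
FV = $16,000.00 × 3.747149
FV = $59,954.38

FV = PV × (1 + r)^t = $59,954.38


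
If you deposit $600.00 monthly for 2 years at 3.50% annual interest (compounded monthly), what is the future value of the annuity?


Future value of an ordinary annuity: FV = PMT × ((1 + r)^n − 1) / r
Monthly rate r = 0.035/12 ≈ 0.00291667, n = 24
FV = $600.00 × ((1 + 0.035/12)^24 − 1) / (0.035/12)
FV = $600.00 × 24.822485
FV = $14,893.49

FV = PMT × ((1+r)^n - 1)/r = $14,893.49


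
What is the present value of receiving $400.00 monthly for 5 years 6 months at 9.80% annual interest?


Present value of an ordinary annuity: PV = PMT × (1 − (1 + r)^(−n)) / r
Monthly rate r = 0.098/12 ≈ 0.00816667, n = 66
PV = $400.00 × (1 − (1 + 0.098/12)^(−66)) / (0.098/12)
PV = $400.00 × 50.864130
PV = $20,345.65

PV = PMT × (1-(1+r)^(-n))/r = $20,345.65


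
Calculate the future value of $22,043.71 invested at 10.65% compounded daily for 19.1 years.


Compound interest formula: A = P(1 + r/n)^(nt)
A = $22,043.71 × (1 + 0.1065/365)^(365 × 19.1)
Growth factor: (1 + 0.1065/365)^6971.5 = 7.6434823
A = $22,043.71 × 7.6434823
A = $168,490.71

A = P(1 + r/n)^(nt) = $168,490.71


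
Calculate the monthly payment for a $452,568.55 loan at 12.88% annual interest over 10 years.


Loan payment formula: PMT = PV × r / (1 − (1 + r)^(−n))
Monthly rate r = 0.1288/12 ≈ 0.01073333, n = 120 months
Denominator: 1 − (1 + 0.1288/12)^(−120) = 0.722279
PMT = $452,568.55 × (0.1288/12) / 0.722279
PMT = $6,725.34 per month

PMT = PV × r / (1-(1+r)^(-n)) = $6,725.34/month


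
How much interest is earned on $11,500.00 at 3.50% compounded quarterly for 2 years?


Compound interest earned = final amount − principal.
A = P(1 + r/n)^(nt) = $11,500.00 × (1 + 0.035/4)^(4 × 2) = $12,330.09
Interest = A − P = $12,330.09 − $11,500.00 = $830.09

Interest = A - P = $830.09


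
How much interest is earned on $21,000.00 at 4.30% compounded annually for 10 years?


Compound interest earned = final amount − principal.
A = P(1 + r/n)^(nt) = $21,000.00 × (1 + 0.043/1)^(1 × 10) = $31,993.55
Interest = A − P = $31,993.55 − $21,000.00 = $10,993.55

Interest = A - P = $10,993.55


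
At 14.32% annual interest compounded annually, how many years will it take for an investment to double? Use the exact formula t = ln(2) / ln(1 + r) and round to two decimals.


Doubling condition: (1 + r)^t = 2
Take ln of both sides: t × ln(1 + r) = ln(2)
t = ln(2) / ln(1 + r)
t = 0.693147 / 0.133831
t = 5.18

t = ln(2) / ln(1 + r) = 5.18 years


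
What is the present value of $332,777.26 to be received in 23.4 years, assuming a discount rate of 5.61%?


Present value formula: PV = FV / (1 + r)^t
PV = $332,777.26 / (1 + 0.0561)^23.4
PV = $332,777.26 / 3.5867243
PV = $92,780.27

PV = FV / (1 + r)^t = $92,780.27


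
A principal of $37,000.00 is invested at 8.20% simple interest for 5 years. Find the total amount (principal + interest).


Total amount formula: A = P(1 + rt) = P + P·r·t
Interest: I = P × r × t = $37,000.00 × 0.082 × 5 = $15,170.00
A = P + I = $37,000.00 + $15,170.00 = $52,170.00

A = P + I = P(1 + rt) = $52,170.00


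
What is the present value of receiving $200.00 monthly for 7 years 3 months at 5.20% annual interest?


Present value of an ordinary annuity: PV = PMT × (1 − (1 + r)^(−n)) / r
Monthly rate r = 0.052/12 ≈ 0.00433333, n = 87
PV = $200.00 × (1 − (1 + 0.052/12)^(−87)) / (0.052/12)
PV = $200.00 × 72.351931
PV = $14,470.39

PV = PMT × (1-(1+r)^(-n))/r = $14,470.39


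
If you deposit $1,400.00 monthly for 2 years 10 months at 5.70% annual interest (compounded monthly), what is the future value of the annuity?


Future value of an ordinary annuity: FV = PMT × ((1 + r)^n − 1) / r
Monthly rate r = 0.057/12 = 0.00475, n = 34
FV = $1,400.00 × ((1 + 0.057/12)^34 − 1) / (0.057/12)
FV = $1,400.00 × 36.804879
FV = $51,526.83

FV = PMT × ((1+r)^n - 1)/r = $51,526.83


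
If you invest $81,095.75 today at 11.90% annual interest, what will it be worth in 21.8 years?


Future value formula: FV = PV × (1 + r)^t
FV = $81,095.75 × (1 + 0.119)^21.8
FV = $81,095.75 × 11.6010123
FV = $940,792.79

FV = PV × (1 + r)^t = $940,792.79


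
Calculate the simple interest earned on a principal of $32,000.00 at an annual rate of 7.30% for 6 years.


Simple interest formula: I = P × r × t
I = $32,000.00 × 0.073 × 6
I = $14,016.00

I = P × r × t = $14,016.00


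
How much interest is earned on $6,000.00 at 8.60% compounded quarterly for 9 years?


Compound interest earned = final amount − principal.
A = P(1 + r/n)^(nt) = $6,000.00 × (1 + 0.086/4)^(4 × 9) = $12,904.25
Interest = A − P = $12,904.25 − $6,000.00 = $6,904.25

Interest = A - P = $6,904.25


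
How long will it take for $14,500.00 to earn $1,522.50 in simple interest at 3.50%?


Rearrange the simple interest formula for t:
I = P × r × t  ⇒  t = I / (P × r)
t = $1,522.50 / ($14,500.00 × 0.035)
t = 3

t = I/(P×r) = 3 years


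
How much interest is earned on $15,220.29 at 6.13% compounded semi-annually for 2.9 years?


Compound interest earned = final amount − principal.
A = P(1 + r/n)^(nt) = $15,220.29 × (1 + 0.0613/2)^(2 × 2.9) = $18,132.93
Interest = A − P = $18,132.93 − $15,220.29 = $2,912.64

Interest = A - P = $2,912.64


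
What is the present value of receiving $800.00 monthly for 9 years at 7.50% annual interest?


Present value of an ordinary annuity: PV = PMT × (1 − (1 + r)^(−n)) / r
Monthly rate r = 0.075/12 = 0.00625, n = 108
PV = $800.00 × (1 − (1 + 0.075/12)^(−108)) / (0.075/12)
PV = $800.00 × 78.363665
PV = $62,690.93

PV = PMT × (1-(1+r)^(-n))/r = $62,690.93


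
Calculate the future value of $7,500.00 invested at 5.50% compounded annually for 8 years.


Compound interest formula: A = P(1 + r/n)^(nt)
A = $7,500.00 × (1 + 0.055/1)^(1 × 8)
Growth factor: (1 + 0.055/1)^8 = 1.534687
A = $7,500.00 × 1.534687
A = $11,510.15

A = P(1 + r/n)^(nt) = $11,510.15


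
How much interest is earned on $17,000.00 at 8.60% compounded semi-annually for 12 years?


Compound interest earned = final amount − principal.
A = P(1 + r/n)^(nt) = $17,000.00 × (1 + 0.086/2)^(2 × 12) = $46,695.21
Interest = A − P = $46,695.21 − $17,000.00 = $29,695.21

Interest = A - P = $29,695.21


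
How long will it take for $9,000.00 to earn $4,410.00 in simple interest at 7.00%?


Rearrange the simple interest formula for t:
I = P × r × t  ⇒  t = I / (P × r)
t = $4,410.00 / ($9,000.00 × 0.07)
t = 7

t = I/(P×r) = 7 years


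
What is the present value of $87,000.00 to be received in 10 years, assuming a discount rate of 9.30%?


Present value formula: PV = FV / (1 + r)^t
PV = $87,000.00 / (1 + 0.093)^10
PV = $87,000.00 / 2.4333334
PV = $35,753.42

PV = FV / (1 + r)^t = $35,753.42


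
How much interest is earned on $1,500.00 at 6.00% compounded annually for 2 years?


Compound interest earned = final amount − principal.
A = P(1 + r/n)^(nt) = $1,500.00 × (1 + 0.06/1)^(1 × 2) = $1,685.40
Interest = A − P = $1,685.40 − $1,500.00 = $185.40

Interest = A - P = $185.40


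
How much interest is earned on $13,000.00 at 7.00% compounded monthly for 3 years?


Compound interest earned = final amount − principal.
A = P(1 + r/n)^(nt) = $13,000.00 × (1 + 0.07/12)^(12 × 3) = $16,028.03
Interest = A − P = $16,028.03 − $13,000.00 = $3,028.03

Interest = A - P = $3,028.03


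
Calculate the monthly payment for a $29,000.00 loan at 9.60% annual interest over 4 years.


Loan payment formula: PMT = PV × r / (1 − (1 + r)^(−n))
Monthly rate r = 0.096/12 = 0.008, n = 48 months
Denominator: 1 − (1 + 0.096/12)^(−48) = 0.317827
PMT = $29,000.00 × (0.096/12) / 0.317827
PMT = $729.96 per month

PMT = PV × r / (1-(1+r)^(-n)) = $729.96/month


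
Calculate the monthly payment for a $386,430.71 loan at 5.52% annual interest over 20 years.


Loan payment formula: PMT = PV × r / (1 − (1 + r)^(−n))
Monthly rate r = 0.0552/12 = 0.0046, n = 240 months
Denominator: 1 − (1 + 0.0552/12)^(−240) = 0.6676174
PMT = $386,430.71 × (0.0552/12) / 0.6676174
PMT = $2,662.57 per month

PMT = PV × r / (1-(1+r)^(-n)) = $2,662.57/month


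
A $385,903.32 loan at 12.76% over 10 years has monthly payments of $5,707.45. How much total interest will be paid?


Total paid over the life of the loan = PMT × n.
Total paid = $5,707.45 × 120 = $684,894.00
Total interest = total paid − principal = $684,894.00 − $385,903.32 = $298,990.68

Total interest = (PMT × n) - PV = $298,990.68


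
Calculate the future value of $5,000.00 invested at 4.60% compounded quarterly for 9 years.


Compound interest formula: A = P(1 + r/n)^(nt)
A = $5,000.00 × (1 + 0.046/4)^(4 × 9)
Growth factor: (1 + 0.046/4)^36 = 1.5092874
A = $5,000.00 × 1.5092874
A = $7,546.44

A = P(1 + r/n)^(nt) = $7,546.44


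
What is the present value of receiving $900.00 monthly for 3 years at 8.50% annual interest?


Present value of an ordinary annuity: PV = PMT × (1 − (1 + r)^(−n)) / r
Monthly rate r = 0.085/12 ≈ 0.00708333, n = 36
PV = $900.00 × (1 − (1 + 0.085/12)^(−36)) / (0.085/12)
PV = $900.00 × 31.678112
PV = $28,510.30

PV = PMT × (1-(1+r)^(-n))/r = $28,510.30


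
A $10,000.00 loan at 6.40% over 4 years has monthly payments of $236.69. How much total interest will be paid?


Total paid over the life of the loan = PMT × n.
Total paid = $236.69 × 48 = $11,361.12
Total interest = total paid − principal = $11,361.12 − $10,000.00 = $1,361.12

Total interest = (PMT × n) - PV = $1,361.12


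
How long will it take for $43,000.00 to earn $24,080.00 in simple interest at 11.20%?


Rearrange the simple interest formula for t:
I = P × r × t  ⇒  t = I / (P × r)
t = $24,080.00 / ($43,000.00 × 0.112)
t = 5

t = I/(P×r) = 5 years


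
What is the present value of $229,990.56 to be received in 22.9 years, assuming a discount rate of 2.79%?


Present value formula: PV = FV / (1 + r)^t
PV = $229,990.56 / (1 + 0.0279)^22.9
PV = $229,990.56 / 1.8779103
PV = $122,471.54

PV = FV / (1 + r)^t = $122,471.54


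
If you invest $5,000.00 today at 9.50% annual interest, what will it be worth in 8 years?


Future value formula: FV = PV × (1 + r)^t
FV = $5,000.00 × (1 + 0.095)^8
FV = $5,000.00 × 2.06686901
FV = $10,334.35

FV = PV × (1 + r)^t = $10,334.35


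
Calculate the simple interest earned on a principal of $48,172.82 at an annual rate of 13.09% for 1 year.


Simple interest formula: I = P × r × t
I = $48,172.82 × 0.1309 × 1
I = $6,305.82

I = P × r × t = $6,305.82


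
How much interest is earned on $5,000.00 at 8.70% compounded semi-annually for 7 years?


Compound interest earned = final amount − principal.
A = P(1 + r/n)^(nt) = $5,000.00 × (1 + 0.087/2)^(2 × 7) = $9,075.37
Interest = A − P = $9,075.37 − $5,000.00 = $4,075.37

Interest = A - P = $4,075.37


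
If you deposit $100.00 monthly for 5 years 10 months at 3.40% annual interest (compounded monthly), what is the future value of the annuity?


Future value of an ordinary annuity: FV = PMT × ((1 + r)^n − 1) / r
Monthly rate r = 0.034/12 ≈ 0.00283333, n = 70
FV = $100.00 × ((1 + 0.034/12)^70 − 1) / (0.034/12)
FV = $100.00 × 77.303600
FV = $7,730.36

FV = PMT × ((1+r)^n - 1)/r = $7,730.36


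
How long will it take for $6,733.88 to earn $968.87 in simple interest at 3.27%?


Rearrange the simple interest formula for t:
I = P × r × t  ⇒  t = I / (P × r)
t = $968.87 / ($6,733.88 × 0.0327)
t = 4.4

t = I/(P×r) = 4.4 years


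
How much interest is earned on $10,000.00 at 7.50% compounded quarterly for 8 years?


Compound interest earned = final amount − principal.
A = P(1 + r/n)^(nt) = $10,000.00 × (1 + 0.075/4)^(4 × 8) = $18,120.24
Interest = A − P = $18,120.24 − $10,000.00 = $8,120.24

Interest = A - P = $8,120.24


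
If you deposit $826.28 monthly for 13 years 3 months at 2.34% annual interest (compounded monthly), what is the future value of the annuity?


Future value of an ordinary annuity: FV = PMT × ((1 + r)^n − 1) / r
Monthly rate r = 0.0234/12 = 0.00195, n = 159
FV = $826.28 × ((1 + 0.0234/12)^159 − 1) / (0.0234/12)
FV = $826.28 × 186.195745
FV = $153,849.82

FV = PMT × ((1+r)^n - 1)/r = $153,849.82


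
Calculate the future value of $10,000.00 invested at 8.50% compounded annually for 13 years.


Compound interest formula: A = P(1 + r/n)^(nt)
A = $10,000.00 × (1 + 0.085/1)^(1 × 13)
Growth factor: (1 + 0.085/1)^13 = 2.887930
A = $10,000.00 × 2.887930
A = $28,879.30

A = P(1 + r/n)^(nt) = $28,879.30


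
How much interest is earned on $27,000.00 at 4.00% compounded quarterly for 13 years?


Compound interest earned = final amount − principal.
A = P(1 + r/n)^(nt) = $27,000.00 × (1 + 0.04/4)^(4 × 13) = $45,297.60
Interest = A − P = $45,297.60 − $27,000.00 = $18,297.60

Interest = A - P = $18,297.60


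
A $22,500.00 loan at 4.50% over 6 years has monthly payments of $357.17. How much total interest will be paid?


Total paid over the life of the loan = PMT × n.
Total paid = $357.17 × 72 = $25,716.24
Total interest = total paid − principal = $25,716.24 − $22,500.00 = $3,216.24

Total interest = (PMT × n) - PV = $3,216.24


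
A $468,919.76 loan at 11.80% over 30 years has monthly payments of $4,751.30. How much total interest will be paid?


Total paid over the life of the loan = PMT × n.
Total paid = $4,751.30 × 360 = $1,710,468.00
Total interest = total paid − principal = $1,710,468.00 − $468,919.76 = $1,241,548.24

Total interest = (PMT × n) - PV = $1,241,548.24


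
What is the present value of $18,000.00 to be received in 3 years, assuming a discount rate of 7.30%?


Present value formula: PV = FV / (1 + r)^t
PV = $18,000.00 / (1 + 0.073)^3
PV = $18,000.00 / 1.235376
PV = $14,570.46

PV = FV / (1 + r)^t = $14,570.46


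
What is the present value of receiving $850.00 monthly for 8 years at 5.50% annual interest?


Present value of an ordinary annuity: PV = PMT × (1 − (1 + r)^(−n)) / r
Monthly rate r = 0.055/12 ≈ 0.00458333, n = 96
PV = $850.00 × (1 − (1 + 0.055/12)^(−96)) / (0.055/12)
PV = $850.00 × 77.523453
PV = $65,894.94

PV = PMT × (1-(1+r)^(-n))/r = $65,894.94


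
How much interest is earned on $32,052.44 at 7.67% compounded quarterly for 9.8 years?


Compound interest earned = final amount − principal.
A = P(1 + r/n)^(nt) = $32,052.44 × (1 + 0.0767/4)^(4 × 9.8) = $67,485.83
Interest = A − P = $67,485.83 − $32,052.44 = $35,433.39

Interest = A - P = $35,433.39


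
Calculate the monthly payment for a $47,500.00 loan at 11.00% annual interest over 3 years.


Loan payment formula: PMT = PV × r / (1 − (1 + r)^(−n))
Monthly rate r = 0.11/12 ≈ 0.00916667, n = 36 months
Denominator: 1 − (1 + 0.11/12)^(−36) = 0.279995
PMT = $47,500.00 × (0.11/12) / 0.279995
PMT = $1,555.09 per month

PMT = PV × r / (1-(1+r)^(-n)) = $1,555.09/month


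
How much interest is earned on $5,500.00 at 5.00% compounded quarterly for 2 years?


Compound interest earned = final amount − principal.
A = P(1 + r/n)^(nt) = $5,500.00 × (1 + 0.05/4)^(4 × 2) = $6,074.67
Interest = A − P = $6,074.67 − $5,500.00 = $574.67

Interest = A - P = $574.67


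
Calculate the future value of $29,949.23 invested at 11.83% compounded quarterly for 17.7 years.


Compound interest formula: A = P(1 + r/n)^(nt)
A = $29,949.23 × (1 + 0.1183/4)^(4 × 17.7)
Growth factor: (1 + 0.1183/4)^70.8 = 7.8738219
A = $29,949.23 × 7.8738219
A = $235,814.90

A = P(1 + r/n)^(nt) = $235,814.90


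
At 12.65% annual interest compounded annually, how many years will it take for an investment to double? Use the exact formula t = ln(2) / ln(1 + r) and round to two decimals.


Doubling condition: (1 + r)^t = 2
Take ln of both sides: t × ln(1 + r) = ln(2)
t = ln(2) / ln(1 + r)
t = 0.693147 / 0.119115
t = 5.82

t = ln(2) / ln(1 + r) = 5.82 years


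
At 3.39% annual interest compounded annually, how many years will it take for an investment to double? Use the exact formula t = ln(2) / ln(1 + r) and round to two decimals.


Doubling condition: (1 + r)^t = 2
Take ln of both sides: t × ln(1 + r) = ln(2)
t = ln(2) / ln(1 + r)
t = 0.693147 / 0.033338
t = 20.79

t = ln(2) / ln(1 + r) = 20.79 years


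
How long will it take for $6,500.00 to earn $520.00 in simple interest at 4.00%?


Rearrange the simple interest formula for t:
I = P × r × t  ⇒  t = I / (P × r)
t = $520.00 / ($6,500.00 × 0.04)
t = 2

t = I/(P×r) = 2 years


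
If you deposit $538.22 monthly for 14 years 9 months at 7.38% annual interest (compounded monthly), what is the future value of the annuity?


Future value of an ordinary annuity: FV = PMT × ((1 + r)^n − 1) / r
Monthly rate r = 0.0738/12 = 0.00615, n = 177
FV = $538.22 × ((1 + 0.0738/12)^177 − 1) / (0.0738/12)
FV = $538.22 × 318.712231
FV = $171,537.30

FV = PMT × ((1+r)^n - 1)/r = $171,537.30


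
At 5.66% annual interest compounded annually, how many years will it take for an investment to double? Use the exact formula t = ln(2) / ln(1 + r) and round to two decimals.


Doubling condition: (1 + r)^t = 2
Take ln of both sides: t × ln(1 + r) = ln(2)
t = ln(2) / ln(1 + r)
t = 0.693147 / 0.055056
t = 12.59

t = ln(2) / ln(1 + r) = 12.59 years


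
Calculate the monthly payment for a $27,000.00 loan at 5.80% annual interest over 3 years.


Loan payment formula: PMT = PV × r / (1 − (1 + r)^(−n))
Monthly rate r = 0.058/12 ≈ 0.00483333, n = 36 months
Denominator: 1 − (1 + 0.058/12)^(−36) = 0.159351
PMT = $27,000.00 × (0.058/12) / 0.159351
PMT = $818.95 per month

PMT = PV × r / (1-(1+r)^(-n)) = $818.95/month


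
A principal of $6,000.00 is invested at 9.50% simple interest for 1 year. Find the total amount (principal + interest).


Total amount formula: A = P(1 + rt) = P + P·r·t
Interest: I = P × r × t = $6,000.00 × 0.095 × 1 = $570.00
A = P + I = $6,000.00 + $570.00 = $6,570.00

A = P + I = P(1 + rt) = $6,570.00


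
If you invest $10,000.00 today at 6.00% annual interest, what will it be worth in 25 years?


Future value formula: FV = PV × (1 + r)^t
FV = $10,000.00 × (1 + 0.06)^25
FV = $10,000.00 × 4.291871
FV = $42,918.71

FV = PV × (1 + r)^t = $42,918.71


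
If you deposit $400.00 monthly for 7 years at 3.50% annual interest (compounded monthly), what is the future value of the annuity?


Future value of an ordinary annuity: FV = PMT × ((1 + r)^n − 1) / r
Monthly rate r = 0.035/12 ≈ 0.00291667, n = 84
FV = $400.00 × ((1 + 0.035/12)^84 − 1) / (0.035/12)
FV = $400.00 × 95.028273
FV = $38,011.31

FV = PMT × ((1+r)^n - 1)/r = $38,011.31


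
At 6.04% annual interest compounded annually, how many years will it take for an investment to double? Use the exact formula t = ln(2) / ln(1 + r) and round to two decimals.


Doubling condition: (1 + r)^t = 2
Take ln of both sides: t × ln(1 + r) = ln(2)
t = ln(2) / ln(1 + r)
t = 0.693147 / 0.058646
t = 11.82

t = ln(2) / ln(1 + r) = 11.82 years


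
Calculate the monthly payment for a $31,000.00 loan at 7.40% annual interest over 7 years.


Loan payment formula: PMT = PV × r / (1 − (1 + r)^(−n))
Monthly rate r = 0.074/12 ≈ 0.00616667, n = 84 months
Denominator: 1 − (1 + 0.074/12)^(−84) = 0.403341
PMT = $31,000.00 × (0.074/12) / 0.403341
PMT = $473.96 per month

PMT = PV × r / (1-(1+r)^(-n)) = $473.96/month


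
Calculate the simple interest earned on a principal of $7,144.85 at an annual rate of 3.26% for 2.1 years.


Simple interest formula: I = P × r × t
I = $7,144.85 × 0.0326 × 2.1
I = $489.14

I = P × r × t = $489.14


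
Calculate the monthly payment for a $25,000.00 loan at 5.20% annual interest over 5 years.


Loan payment formula: PMT = PV × r / (1 − (1 + r)^(−n))
Monthly rate r = 0.052/12 ≈ 0.00433333, n = 60 months
Denominator: 1 − (1 + 0.052/12)^(−60) = 0.2285152
PMT = $25,000.00 × (0.052/12) / 0.2285152
PMT = $474.07 per month

PMT = PV × r / (1-(1+r)^(-n)) = $474.07/month


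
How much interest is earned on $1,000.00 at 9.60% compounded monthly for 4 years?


Compound interest earned = final amount − principal.
A = P(1 + r/n)^(nt) = $1,000.00 × (1 + 0.096/12)^(12 × 4) = $1,465.90
Interest = A − P = $1,465.90 − $1,000.00 = $465.90

Interest = A - P = $465.90


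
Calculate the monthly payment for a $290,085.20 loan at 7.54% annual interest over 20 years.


Loan payment formula: PMT = PV × r / (1 − (1 + r)^(−n))
Monthly rate r = 0.0754/12 ≈ 0.00628333, n = 240 months
Denominator: 1 − (1 + 0.0754/12)^(−240) = 0.777601
PMT = $290,085.20 × (0.0754/12) / 0.777601
PMT = $2,344.01 per month

PMT = PV × r / (1-(1+r)^(-n)) = $2,344.01/month
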